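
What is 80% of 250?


Convert percentage to decimal:
80% = 0.8
Multiply:
250 x 0.8 = 200

200


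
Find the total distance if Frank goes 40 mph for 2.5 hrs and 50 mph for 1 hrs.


Leg 1 distance:
40 x 2.5 = 100 miles
Leg 2 distance:
50 x 1 = 50 miles
Total distance:
100 + 50 = 150 miles

150 miles


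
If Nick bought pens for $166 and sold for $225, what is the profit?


Selling price = $225
Cost price = $166
Profit = selling price - cost price:
Profit = $225 - $166 = $59

$59


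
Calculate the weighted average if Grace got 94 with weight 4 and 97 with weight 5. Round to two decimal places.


Weighted sum:
4 x 94 + 5 x 97 = 861
Total weight:
4 + 5 = 9
Weighted average:
861 / 9 = 95.6666... ≈ 95.67

95.67


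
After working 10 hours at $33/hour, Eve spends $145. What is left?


Calculate earnings:
10 x $33 = $330
Subtract spending:
$330 - $145 = $185

$185


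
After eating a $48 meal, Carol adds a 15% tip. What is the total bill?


Calculate the tip:
15% of $48 = $7.20
Add tip to meal cost:
$48 + $7.20 = $55.20

$55.20


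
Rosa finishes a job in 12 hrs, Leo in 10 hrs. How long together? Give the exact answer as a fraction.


Rosa's rate: 1/12 of the job per hour
Leo's rate: 1/10 of the job per hour
Combined rate: 1/12 + 1/10 = 11/60 per hour
Time = 1 / (11/60) = 60/11 hours (≈ 5.45 hours)

60/11 hours


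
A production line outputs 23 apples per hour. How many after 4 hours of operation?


Production rate: 23 apples per hour
Time: 4 hours
Total: 23 x 4 = 92 apples

92 apples


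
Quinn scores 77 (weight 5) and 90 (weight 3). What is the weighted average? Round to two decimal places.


Weighted sum:
5 x 77 + 3 x 90 = 655
Total weight:
5 + 3 = 8
Weighted average:
655 / 8 = 81.875 ≈ 81.88

81.88


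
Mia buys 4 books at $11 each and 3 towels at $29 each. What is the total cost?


Cost of books:
4 x $11 = $44
Cost of towels:
3 x $29 = $87
Add both:
$44 + $87 = $131

$131


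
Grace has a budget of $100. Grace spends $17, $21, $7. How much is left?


Add up expenses:
$17 + $21 + $7 = $45
Subtract from budget:
$100 - $45 = $55

$55


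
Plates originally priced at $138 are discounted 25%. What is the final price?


Calculate the discount amount:
25% of $138 = $34.50
Subtract from original:
$138 - $34.50 = $103.50

$103.50


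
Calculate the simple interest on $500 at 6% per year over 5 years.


Use the formula I = P x R x T / 100
P x R x T = 500 x 6 x 5 = 15000
I = 15000 / 100 = $150

$150


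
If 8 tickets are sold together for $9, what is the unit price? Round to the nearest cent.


Total cost: $9
Number of items: 8
Unit price: $9 / 8 = $1.125 ≈ $1.13

$1.13


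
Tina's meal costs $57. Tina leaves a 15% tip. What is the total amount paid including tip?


Calculate the tip:
15% of $57 = $8.55
Add tip to meal cost:
$57 + $8.55 = $65.55

$65.55


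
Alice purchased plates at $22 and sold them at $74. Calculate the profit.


Selling price = $74
Cost price = $22
Profit = selling price - cost price:
Profit = $74 - $22 = $52

$52


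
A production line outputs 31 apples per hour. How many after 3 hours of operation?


Production rate: 31 apples per hour
Time: 3 hours
Total: 31 x 3 = 93 apples

93 apples


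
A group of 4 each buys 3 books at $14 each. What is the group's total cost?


Cost per person:
3 x $14 = $42
Group total:
4 x $42 = $168

$168


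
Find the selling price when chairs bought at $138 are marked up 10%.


Calculate the markup amount:
10% of $138 = $13.80
Add to cost:
$138 + $13.80 = $151.80

$151.80


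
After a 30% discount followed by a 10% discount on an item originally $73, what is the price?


First discount:
30% of $73 = $21.90
Price after first discount:
$73 - $21.90 = $51.10
Second discount:
10% of $51.10 = $5.11
Final price:
$51.10 - $5.11 = $45.99

$45.99


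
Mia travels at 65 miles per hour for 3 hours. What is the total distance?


Use the formula: distance = speed x time
Speed = 65 mph, Time = 3 hours
65 x 3 = 195 miles

195 miles


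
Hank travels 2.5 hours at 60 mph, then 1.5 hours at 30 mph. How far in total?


Leg 1 distance:
60 x 2.5 = 150 miles
Leg 2 distance:
30 x 1.5 = 45 miles
Total distance:
150 + 45 = 195 miles

195 miles


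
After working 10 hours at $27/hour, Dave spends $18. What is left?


Calculate earnings:
10 x $27 = $270
Subtract spending:
$270 - $18 = $252

$252


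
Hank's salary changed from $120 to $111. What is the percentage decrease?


Find the absolute change:
|111 - 120| = 9
Divide by original and multiply by 100:
9 / 120 x 100 = 7.5%

7.5%


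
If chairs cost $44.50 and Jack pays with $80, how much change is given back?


Start with the amount paid:
$80
Subtract the price:
$80 - $44.50 = $35.50

$35.50


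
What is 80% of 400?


Convert percentage to decimal:
80% = 0.8
Multiply:
400 x 0.8 = 320

320


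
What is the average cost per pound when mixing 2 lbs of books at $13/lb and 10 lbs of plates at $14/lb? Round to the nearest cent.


Cost of books:
2 x $13 = $26
Cost of plates:
10 x $14 = $140
Total cost: $26 + $140 = $166
Total weight: 12 lbs
Average: $166 / 12 = $13.8333... ≈ $13.83/lb

$13.83/lb


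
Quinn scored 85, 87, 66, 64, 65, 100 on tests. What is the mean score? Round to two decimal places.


Add the scores:
85 + 87 + 66 + 64 + 65 + 100 = 467
Divide by the number of tests:
467 / 6 = 77.8333... ≈ 77.83

77.83


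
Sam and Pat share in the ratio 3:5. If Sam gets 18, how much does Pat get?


Find the multiplier:
18 / 3 = 6
Apply to Pat's share:
5 x 6 = 30

30


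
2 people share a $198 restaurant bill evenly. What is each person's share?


Total bill: $198
Number of people: 2
Each pays: $198 / 2 = $99

$99


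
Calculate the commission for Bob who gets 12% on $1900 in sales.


Convert rate to decimal:
12% = 0.12
Multiply by sales:
$1900 x 0.12 = $228

$228


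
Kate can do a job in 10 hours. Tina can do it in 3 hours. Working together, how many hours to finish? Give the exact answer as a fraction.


Kate's rate: 1/10 of the job per hour
Tina's rate: 1/3 of the job per hour
Combined rate: 1/10 + 1/3 = 13/30 per hour
Time = 1 / (13/30) = 30/13 hours (≈ 2.31 hours)

30/13 hours


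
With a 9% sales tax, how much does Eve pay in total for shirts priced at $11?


Calculate the tax:
9% of $11 = $0.99
Add tax to price:
$11 + $0.99 = $11.99

$11.99


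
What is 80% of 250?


Convert percentage to decimal:
80% = 0.8
Multiply:
250 x 0.8 = 200

200


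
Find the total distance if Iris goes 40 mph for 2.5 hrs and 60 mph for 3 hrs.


Leg 1 distance:
40 x 2.5 = 100 miles
Leg 2 distance:
60 x 3 = 180 miles
Total distance:
100 + 180 = 280 miles

280 miles


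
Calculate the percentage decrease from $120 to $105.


Find the absolute change:
|105 - 120| = 15
Divide by original and multiply by 100:
15 / 120 x 100 = 12.5%

12.5%


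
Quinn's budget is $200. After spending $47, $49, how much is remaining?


Add up expenses:
$47 + $49 = $96
Subtract from budget:
$200 - $96 = $104

$104


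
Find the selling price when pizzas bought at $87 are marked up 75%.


Calculate the markup amount:
75% of $87 = $65.25
Add to cost:
$87 + $65.25 = $152.25

$152.25


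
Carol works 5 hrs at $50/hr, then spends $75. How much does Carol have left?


Calculate earnings:
5 x $50 = $250
Subtract spending:
$250 - $75 = $175

$175


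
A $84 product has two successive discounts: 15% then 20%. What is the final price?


First discount:
15% of $84 = $12.60
Price after first discount:
$84 - $12.60 = $71.40
Second discount:
20% of $71.40 = $14.28
Final price:
$71.40 - $14.28 = $57.12

$57.12


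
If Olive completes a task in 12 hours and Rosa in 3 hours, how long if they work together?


Olive's rate: 1/12 of the job per hour
Rosa's rate: 1/3 of the job per hour
Combined rate: 1/12 + 1/3 = 5/12 per hour
Time = 1 / (5/12) = 12/5 = 2.4 hours

2.4 hours


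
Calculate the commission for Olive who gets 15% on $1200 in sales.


Convert rate to decimal:
15% = 0.15
Multiply by sales:
$1200 x 0.15 = $180

$180


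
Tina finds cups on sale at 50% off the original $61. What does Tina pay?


Calculate the discount amount:
50% of $61 = $30.50
Subtract from original:
$61 - $30.50 = $30.50

$30.50


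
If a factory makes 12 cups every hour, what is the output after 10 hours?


Production rate: 12 cups per hour
Time: 10 hours
Total: 12 x 10 = 120 cups

120 cups


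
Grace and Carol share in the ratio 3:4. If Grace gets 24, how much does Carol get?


Find the multiplier:
24 / 3 = 8
Apply to Carol's share:
4 x 8 = 32

32


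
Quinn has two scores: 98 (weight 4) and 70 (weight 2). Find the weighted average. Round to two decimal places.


Weighted sum:
4 x 98 + 2 x 70 = 532
Total weight:
4 + 2 = 6
Weighted average:
532 / 6 = 88.6666... ≈ 88.67

88.67


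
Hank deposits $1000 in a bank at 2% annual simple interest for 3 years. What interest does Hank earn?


Use the formula I = P x R x T / 100
P x R x T = 1000 x 2 x 3 = 6000
I = 6000 / 100 = $60

$60


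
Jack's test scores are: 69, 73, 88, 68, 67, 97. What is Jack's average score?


Add the scores:
69 + 73 + 88 + 68 + 67 + 97 = 462
Divide by the number of tests:
462 / 6 = 77

77


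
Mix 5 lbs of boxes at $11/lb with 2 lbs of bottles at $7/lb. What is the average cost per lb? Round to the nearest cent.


Cost of boxes:
5 x $11 = $55
Cost of bottles:
2 x $7 = $14
Total cost: $55 + $14 = $69
Total weight: 7 lbs
Average: $69 / 7 = $9.8571... ≈ $9.86/lb

$9.86/lb


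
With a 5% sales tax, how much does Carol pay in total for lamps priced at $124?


Calculate the tax:
5% of $124 = $6.20
Add tax to price:
$124 + $6.20 = $130.20

$130.20


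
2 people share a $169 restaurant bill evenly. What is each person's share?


Total bill: $169
Number of people: 2
Each pays: $169 / 2 = $84.50

$84.50


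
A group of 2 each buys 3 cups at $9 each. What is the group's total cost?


Cost per person:
3 x $9 = $27
Group total:
2 x $27 = $54

$54


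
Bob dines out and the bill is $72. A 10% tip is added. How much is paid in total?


Calculate the tip:
10% of $72 = $7.20
Add tip to meal cost:
$72 + $7.20 = $79.20

$79.20


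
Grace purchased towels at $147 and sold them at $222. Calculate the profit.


Selling price = $222
Cost price = $147
Profit = selling price - cost price:
Profit = $222 - $147 = $75

$75


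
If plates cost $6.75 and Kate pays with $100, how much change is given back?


Start with the amount paid:
$100
Subtract the price:
$100 - $6.75 = $93.25

$93.25


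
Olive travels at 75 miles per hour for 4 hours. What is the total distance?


Use the formula: distance = speed x time
Speed = 75 mph, Time = 4 hours
75 x 4 = 300 miles

300 miles


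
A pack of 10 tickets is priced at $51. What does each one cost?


Total cost: $51
Number of items: 10
Unit price: $51 / 10 = $5.10

$5.10


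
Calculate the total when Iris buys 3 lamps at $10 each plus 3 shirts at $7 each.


Cost of lamps:
3 x $10 = $30
Cost of shirts:
3 x $7 = $21
Add both:
$30 + $21 = $51

$51


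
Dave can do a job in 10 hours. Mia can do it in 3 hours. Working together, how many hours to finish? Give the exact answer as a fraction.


Dave's rate: 1/10 of the job per hour
Mia's rate: 1/3 of the job per hour
Combined rate: 1/10 + 1/3 = 13/30 per hour
Time = 1 / (13/30) = 30/13 hours (≈ 2.31 hours)

30/13 hours


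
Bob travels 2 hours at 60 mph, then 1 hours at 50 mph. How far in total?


Leg 1 distance:
60 x 2 = 120 miles
Leg 2 distance:
50 x 1 = 50 miles
Total distance:
120 + 50 = 170 miles

170 miles


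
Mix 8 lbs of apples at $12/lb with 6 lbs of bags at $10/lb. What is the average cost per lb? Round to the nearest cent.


Cost of apples:
8 x $12 = $96
Cost of bags:
6 x $10 = $60
Total cost: $96 + $60 = $156
Total weight: 14 lbs
Average: $156 / 14 = $11.1428... ≈ $11.14/lb

$11.14/lb


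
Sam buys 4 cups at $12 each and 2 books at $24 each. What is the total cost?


Cost of cups:
4 x $12 = $48
Cost of books:
2 x $24 = $48
Add both:
$48 + $48 = $96

$96


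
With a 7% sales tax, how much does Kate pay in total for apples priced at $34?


Calculate the tax:
7% of $34 = $2.38
Add tax to price:
$34 + $2.38 = $36.38

$36.38


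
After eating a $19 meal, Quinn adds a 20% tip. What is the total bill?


Calculate the tip:
20% of $19 = $3.80
Add tip to meal cost:
$19 + $3.80 = $22.80

$22.80


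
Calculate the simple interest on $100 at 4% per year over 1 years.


Use the formula I = P x R x T / 100
P x R x T = 100 x 4 x 1 = 400
I = 400 / 100 = $4

$4


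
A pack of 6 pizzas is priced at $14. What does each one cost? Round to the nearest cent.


Total cost: $14
Number of items: 6
Unit price: $14 / 6 = $2.3333... ≈ $2.33

$2.33


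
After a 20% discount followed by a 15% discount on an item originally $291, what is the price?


First discount:
20% of $291 = $58.20
Price after first discount:
$291 - $58.20 = $232.80
Second discount:
15% of $232.80 = $34.92
Final price:
$232.80 - $34.92 = $197.88

$197.88


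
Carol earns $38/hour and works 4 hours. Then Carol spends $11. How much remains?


Calculate earnings:
4 x $38 = $152
Subtract spending:
$152 - $11 = $141

$141


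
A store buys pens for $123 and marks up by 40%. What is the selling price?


Calculate the markup amount:
40% of $123 = $49.20
Add to cost:
$123 + $49.20 = $172.20

$172.20


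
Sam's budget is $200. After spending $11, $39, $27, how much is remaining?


Add up expenses:
$11 + $39 + $27 = $77
Subtract from budget:
$200 - $77 = $123

$123


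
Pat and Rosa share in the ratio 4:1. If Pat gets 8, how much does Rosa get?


Find the multiplier:
8 / 4 = 2
Apply to Rosa's share:
1 x 2 = 2

2


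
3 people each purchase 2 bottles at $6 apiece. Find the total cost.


Cost per person:
2 x $6 = $12
Group total:
3 x $12 = $36

$36


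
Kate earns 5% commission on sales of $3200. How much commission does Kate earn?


Convert rate to decimal:
5% = 0.05
Multiply by sales:
$3200 x 0.05 = $160

$160


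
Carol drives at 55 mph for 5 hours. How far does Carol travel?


Use the formula: distance = speed x time
Speed = 55 mph, Time = 5 hours
55 x 5 = 275 miles

275 miles


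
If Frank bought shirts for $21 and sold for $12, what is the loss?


Selling price = $12
Cost price = $21
Loss = cost price - selling price:
Loss = $21 - $12 = $9

$9


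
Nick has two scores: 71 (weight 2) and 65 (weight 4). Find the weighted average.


Weighted sum:
2 x 71 + 4 x 65 = 402
Total weight:
2 + 4 = 6
Weighted average:
402 / 6 = 67

67


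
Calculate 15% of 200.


Convert percentage to decimal:
15% = 0.15
Multiply:
200 x 0.15 = 30

30


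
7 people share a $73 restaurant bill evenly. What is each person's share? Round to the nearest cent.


Total bill: $73
Number of people: 7
Each pays: $73 / 7 = $10.4285... ≈ $10.43

$10.43


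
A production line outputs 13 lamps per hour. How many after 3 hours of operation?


Production rate: 13 lamps per hour
Time: 3 hours
Total: 13 x 3 = 39 lamps

39 lamps


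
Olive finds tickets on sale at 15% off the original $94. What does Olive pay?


Calculate the discount amount:
15% of $94 = $14.10
Subtract from original:
$94 - $14.10 = $79.90

$79.90


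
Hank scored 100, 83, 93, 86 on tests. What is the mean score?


Add the scores:
100 + 83 + 93 + 86 = 362
Divide by the number of tests:
362 / 4 = 90.5

90.5


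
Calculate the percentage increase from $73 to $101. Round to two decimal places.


Find the absolute change:
|101 - 73| = 28
Divide by original and multiply by 100:
28 / 73 x 100 = 38.3561...% ≈ 38.36%

38.36%


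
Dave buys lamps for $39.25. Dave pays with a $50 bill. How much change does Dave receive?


Start with the amount paid:
$50
Subtract the price:
$50 - $39.25 = $10.75

$10.75


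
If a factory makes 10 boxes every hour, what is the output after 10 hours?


Production rate: 10 boxes per hour
Time: 10 hours
Total: 10 x 10 = 100 boxes

100 boxes


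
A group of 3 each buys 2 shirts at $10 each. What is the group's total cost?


Cost per person:
2 x $10 = $20
Group total:
3 x $20 = $60

$60


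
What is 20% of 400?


Convert percentage to decimal:
20% = 0.2
Multiply:
400 x 0.2 = 80

80


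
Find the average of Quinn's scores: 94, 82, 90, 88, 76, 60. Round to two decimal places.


Add the scores:
94 + 82 + 90 + 88 + 76 + 60 = 490
Divide by the number of tests:
490 / 6 = 81.6666... ≈ 81.67

81.67


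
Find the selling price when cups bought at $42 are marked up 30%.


Calculate the markup amount:
30% of $42 = $12.60
Add to cost:
$42 + $12.60 = $54.60

$54.60


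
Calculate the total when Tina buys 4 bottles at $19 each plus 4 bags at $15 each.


Cost of bottles:
4 x $19 = $76
Cost of bags:
4 x $15 = $60
Add both:
$76 + $60 = $136

$136


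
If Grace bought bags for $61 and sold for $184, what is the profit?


Selling price = $184
Cost price = $61
Profit = selling price - cost price:
Profit = $184 - $61 = $123

$123


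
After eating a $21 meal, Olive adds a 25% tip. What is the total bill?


Calculate the tip:
25% of $21 = $5.25
Add tip to meal cost:
$21 + $5.25 = $26.25

$26.25


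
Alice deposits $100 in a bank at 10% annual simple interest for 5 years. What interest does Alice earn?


Use the formula I = P x R x T / 100
P x R x T = 100 x 10 x 5 = 5000
I = 5000 / 100 = $50

$50


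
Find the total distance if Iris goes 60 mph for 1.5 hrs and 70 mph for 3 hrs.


Leg 1 distance:
60 x 1.5 = 90 miles
Leg 2 distance:
70 x 3 = 210 miles
Total distance:
90 + 210 = 300 miles

300 miles


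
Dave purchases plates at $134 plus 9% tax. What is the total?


Calculate the tax:
9% of $134 = $12.06
Add tax to price:
$134 + $12.06 = $146.06

$146.06


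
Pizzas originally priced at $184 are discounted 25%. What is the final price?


Calculate the discount amount:
25% of $184 = $46
Subtract from original:
$184 - $46 = $138

$138


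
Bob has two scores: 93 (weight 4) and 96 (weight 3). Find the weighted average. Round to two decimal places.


Weighted sum:
4 x 93 + 3 x 96 = 660
Total weight:
4 + 3 = 7
Weighted average:
660 / 7 = 94.2857... ≈ 94.29

94.29


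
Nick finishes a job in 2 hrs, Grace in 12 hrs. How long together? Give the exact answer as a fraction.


Nick's rate: 1/2 of the job per hour
Grace's rate: 1/12 of the job per hour
Combined rate: 1/2 + 1/12 = 7/12 per hour
Time = 1 / (7/12) = 12/7 hours (≈ 1.71 hours)

12/7 hours


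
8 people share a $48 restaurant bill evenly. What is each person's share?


Total bill: $48
Number of people: 8
Each pays: $48 / 8 = $6

$6


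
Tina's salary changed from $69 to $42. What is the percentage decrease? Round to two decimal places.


Find the absolute change:
|42 - 69| = 27
Divide by original and multiply by 100:
27 / 69 x 100 = 39.1304...% ≈ 39.13%

39.13%


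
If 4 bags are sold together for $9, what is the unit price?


Total cost: $9
Number of items: 4
Unit price: $9 / 4 = $2.25

$2.25


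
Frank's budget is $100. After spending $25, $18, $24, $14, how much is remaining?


Add up expenses:
$25 + $18 + $24 + $14 = $81
Subtract from budget:
$100 - $81 = $19

$19


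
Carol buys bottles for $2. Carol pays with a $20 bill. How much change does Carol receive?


Start with the amount paid:
$20
Subtract the price:
$20 - $2 = $18

$18


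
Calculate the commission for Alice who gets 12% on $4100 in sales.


Convert rate to decimal:
12% = 0.12
Multiply by sales:
$4100 x 0.12 = $492

$492


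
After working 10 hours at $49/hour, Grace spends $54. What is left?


Calculate earnings:
10 x $49 = $490
Subtract spending:
$490 - $54 = $436

$436


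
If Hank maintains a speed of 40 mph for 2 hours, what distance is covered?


Use the formula: distance = speed x time
Speed = 40 mph, Time = 2 hours
40 x 2 = 80 miles

80 miles


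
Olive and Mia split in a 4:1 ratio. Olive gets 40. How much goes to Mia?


Find the multiplier:
40 / 4 = 10
Apply to Mia's share:
1 x 10 = 10

10


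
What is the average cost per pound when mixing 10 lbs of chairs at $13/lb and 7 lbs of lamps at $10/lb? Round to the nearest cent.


Cost of chairs:
10 x $13 = $130
Cost of lamps:
7 x $10 = $70
Total cost: $130 + $70 = $200
Total weight: 17 lbs
Average: $200 / 17 = $11.7647... ≈ $11.76/lb

$11.76/lb


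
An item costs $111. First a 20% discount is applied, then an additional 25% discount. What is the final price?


First discount:
20% of $111 = $22.20
Price after first discount:
$111 - $22.20 = $88.80
Second discount:
25% of $88.80 = $22.20
Final price:
$88.80 - $22.20 = $66.60

$66.60


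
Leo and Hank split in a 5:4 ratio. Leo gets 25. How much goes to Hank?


Find the multiplier:
25 / 5 = 5
Apply to Hank's share:
4 x 5 = 20

20


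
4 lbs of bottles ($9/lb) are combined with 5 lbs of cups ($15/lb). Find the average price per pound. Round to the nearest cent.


Cost of bottles:
4 x $9 = $36
Cost of cups:
5 x $15 = $75
Total cost: $36 + $75 = $111
Total weight: 9 lbs
Average: $111 / 9 = $12.3333... ≈ $12.33/lb

$12.33/lb


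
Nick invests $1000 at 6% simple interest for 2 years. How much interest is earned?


Use the formula I = P x R x T / 100
P x R x T = 1000 x 6 x 2 = 12000
I = 12000 / 100 = $120

$120


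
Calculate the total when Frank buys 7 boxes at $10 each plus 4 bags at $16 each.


Cost of boxes:
7 x $10 = $70
Cost of bags:
4 x $16 = $64
Add both:
$70 + $64 = $134

$134


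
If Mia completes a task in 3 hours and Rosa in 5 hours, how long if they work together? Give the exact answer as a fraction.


Mia's rate: 1/3 of the job per hour
Rosa's rate: 1/5 of the job per hour
Combined rate: 1/3 + 1/5 = 8/15 per hour
Time = 1 / (8/15) = 15/8 hours (≈ 1.88 hours)

15/8 hours


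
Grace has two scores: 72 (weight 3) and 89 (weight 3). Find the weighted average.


Weighted sum:
3 x 72 + 3 x 89 = 483
Total weight:
3 + 3 = 6
Weighted average:
483 / 6 = 80.5

80.5


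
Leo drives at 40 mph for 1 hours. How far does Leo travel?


Use the formula: distance = speed x time
Speed = 40 mph, Time = 1 hours
40 x 1 = 40 miles

40 miles


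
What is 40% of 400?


Convert percentage to decimal:
40% = 0.4
Multiply:
400 x 0.4 = 160

160


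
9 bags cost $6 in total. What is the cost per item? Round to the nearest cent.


Total cost: $6
Number of items: 9
Unit price: $6 / 9 = $0.6666... ≈ $0.67

$0.67


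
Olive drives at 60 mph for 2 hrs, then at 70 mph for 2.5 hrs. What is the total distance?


Leg 1 distance:
60 x 2 = 120 miles
Leg 2 distance:
70 x 2.5 = 175 miles
Total distance:
120 + 175 = 295 miles

295 miles


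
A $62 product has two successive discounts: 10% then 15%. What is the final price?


First discount:
10% of $62 = $6.20
Price after first discount:
$62 - $6.20 = $55.80
Second discount:
15% of $55.80 = $8.37
Final price:
$55.80 - $8.37 = $47.43

$47.43


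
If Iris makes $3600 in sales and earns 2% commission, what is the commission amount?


Convert rate to decimal:
2% = 0.02
Multiply by sales:
$3600 x 0.02 = $72

$72


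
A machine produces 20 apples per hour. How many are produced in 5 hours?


Production rate: 20 apples per hour
Time: 5 hours
Total: 20 x 5 = 100 apples

100 apples


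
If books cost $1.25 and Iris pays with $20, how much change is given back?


Start with the amount paid:
$20
Subtract the price:
$20 - $1.25 = $18.75

$18.75


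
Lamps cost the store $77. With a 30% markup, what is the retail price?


Calculate the markup amount:
30% of $77 = $23.10
Add to cost:
$77 + $23.10 = $100.10

$100.10


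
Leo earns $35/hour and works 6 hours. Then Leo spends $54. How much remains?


Calculate earnings:
6 x $35 = $210
Subtract spending:
$210 - $54 = $156

$156


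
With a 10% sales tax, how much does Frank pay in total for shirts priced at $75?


Calculate the tax:
10% of $75 = $7.50
Add tax to price:
$75 + $7.50 = $82.50

$82.50


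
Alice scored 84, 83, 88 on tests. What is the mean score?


Add the scores:
84 + 83 + 88 = 255
Divide by the number of tests:
255 / 3 = 85

85


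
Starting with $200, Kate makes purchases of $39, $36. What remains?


Add up expenses:
$39 + $36 = $75
Subtract from budget:
$200 - $75 = $125

$125


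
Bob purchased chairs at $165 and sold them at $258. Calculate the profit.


Selling price = $258
Cost price = $165
Profit = selling price - cost price:
Profit = $258 - $165 = $93

$93


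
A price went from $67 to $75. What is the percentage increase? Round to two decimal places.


Find the absolute change:
|75 - 67| = 8
Divide by original and multiply by 100:
8 / 67 x 100 = 11.9402...% ≈ 11.94%

11.94%


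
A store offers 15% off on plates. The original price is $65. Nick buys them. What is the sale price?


Calculate the discount amount:
15% of $65 = $9.75
Subtract from original:
$65 - $9.75 = $55.25

$55.25


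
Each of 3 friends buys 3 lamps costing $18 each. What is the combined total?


Cost per person:
3 x $18 = $54
Group total:
3 x $54 = $162

$162


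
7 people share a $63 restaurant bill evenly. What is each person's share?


Total bill: $63
Number of people: 7
Each pays: $63 / 7 = $9

$9


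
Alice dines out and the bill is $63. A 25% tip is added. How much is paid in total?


Calculate the tip:
25% of $63 = $15.75
Add tip to meal cost:
$63 + $15.75 = $78.75

$78.75


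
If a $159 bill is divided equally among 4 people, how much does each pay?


Total bill: $159
Number of people: 4
Each pays: $159 / 4 = $39.75

$39.75


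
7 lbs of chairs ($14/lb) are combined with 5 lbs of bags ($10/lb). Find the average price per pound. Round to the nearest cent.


Cost of chairs:
7 x $14 = $98
Cost of bags:
5 x $10 = $50
Total cost: $98 + $50 = $148
Total weight: 12 lbs
Average: $148 / 12 = $12.3333... ≈ $12.33/lb

$12.33/lb


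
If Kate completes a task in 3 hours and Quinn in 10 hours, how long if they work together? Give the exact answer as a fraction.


Kate's rate: 1/3 of the job per hour
Quinn's rate: 1/10 of the job per hour
Combined rate: 1/3 + 1/10 = 13/30 per hour
Time = 1 / (13/30) = 30/13 hours (≈ 2.31 hours)

30/13 hours


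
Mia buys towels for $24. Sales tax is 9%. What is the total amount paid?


Calculate the tax:
9% of $24 = $2.16
Add tax to price:
$24 + $2.16 = $26.16

$26.16


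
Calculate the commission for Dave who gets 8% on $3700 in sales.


Convert rate to decimal:
8% = 0.08
Multiply by sales:
$3700 x 0.08 = $296

$296


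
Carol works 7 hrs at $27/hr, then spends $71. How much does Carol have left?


Calculate earnings:
7 x $27 = $189
Subtract spending:
$189 - $71 = $118

$118


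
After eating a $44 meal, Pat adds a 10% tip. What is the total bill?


Calculate the tip:
10% of $44 = $4.40
Add tip to meal cost:
$44 + $4.40 = $48.40

$48.40


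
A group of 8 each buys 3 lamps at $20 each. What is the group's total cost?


Cost per person:
3 x $20 = $60
Group total:
8 x $60 = $480

$480


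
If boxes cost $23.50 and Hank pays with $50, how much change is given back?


Start with the amount paid:
$50
Subtract the price:
$50 - $23.50 = $26.50

$26.50


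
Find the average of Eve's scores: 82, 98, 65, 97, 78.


Add the scores:
82 + 98 + 65 + 97 + 78 = 420
Divide by the number of tests:
420 / 5 = 84

84


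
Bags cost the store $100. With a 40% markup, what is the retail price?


Calculate the markup amount:
40% of $100 = $40
Add to cost:
$100 + $40 = $140

$140


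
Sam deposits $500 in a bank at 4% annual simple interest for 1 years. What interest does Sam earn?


Use the formula I = P x R x T / 100
P x R x T = 500 x 4 x 1 = 2000
I = 2000 / 100 = $20

$20


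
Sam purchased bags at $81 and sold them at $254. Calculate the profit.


Selling price = $254
Cost price = $81
Profit = selling price - cost price:
Profit = $254 - $81 = $173

$173


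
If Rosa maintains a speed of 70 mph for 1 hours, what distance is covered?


Use the formula: distance = speed x time
Speed = 70 mph, Time = 1 hours
70 x 1 = 70 miles

70 miles


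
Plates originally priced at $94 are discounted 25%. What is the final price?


Calculate the discount amount:
25% of $94 = $23.50
Subtract from original:
$94 - $23.50 = $70.50

$70.50


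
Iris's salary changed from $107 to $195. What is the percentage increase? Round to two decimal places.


Find the absolute change:
|195 - 107| = 88
Divide by original and multiply by 100:
88 / 107 x 100 = 82.2429...% ≈ 82.24%

82.24%


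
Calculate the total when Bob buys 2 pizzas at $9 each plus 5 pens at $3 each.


Cost of pizzas:
2 x $9 = $18
Cost of pens:
5 x $3 = $15
Add both:
$18 + $15 = $33

$33


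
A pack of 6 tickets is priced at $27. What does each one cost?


Total cost: $27
Number of items: 6
Unit price: $27 / 6 = $4.50

$4.50


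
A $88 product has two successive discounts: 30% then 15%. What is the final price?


First discount:
30% of $88 = $26.40
Price after first discount:
$88 - $26.40 = $61.60
Second discount:
15% of $61.60 = $9.24
Final price:
$61.60 - $9.24 = $52.36

$52.36


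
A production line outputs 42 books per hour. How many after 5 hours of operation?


Production rate: 42 books per hour
Time: 5 hours
Total: 42 x 5 = 210 books

210 books


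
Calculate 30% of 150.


Convert percentage to decimal:
30% = 0.3
Multiply:
150 x 0.3 = 45

45


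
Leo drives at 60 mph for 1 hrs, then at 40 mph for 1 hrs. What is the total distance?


Leg 1 distance:
60 x 1 = 60 miles
Leg 2 distance:
40 x 1 = 40 miles
Total distance:
60 + 40 = 100 miles

100 miles


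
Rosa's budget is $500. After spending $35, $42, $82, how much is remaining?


Add up expenses:
$35 + $42 + $82 = $159
Subtract from budget:
$500 - $159 = $341

$341


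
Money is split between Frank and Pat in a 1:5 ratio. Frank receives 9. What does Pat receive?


Find the multiplier:
9 / 1 = 9
Apply to Pat's share:
5 x 9 = 45

45


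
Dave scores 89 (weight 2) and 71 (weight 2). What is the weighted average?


Weighted sum:
2 x 89 + 2 x 71 = 320
Total weight:
2 + 2 = 4
Weighted average:
320 / 4 = 80

80


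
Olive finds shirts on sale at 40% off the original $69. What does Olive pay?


Calculate the discount amount:
40% of $69 = $27.60
Subtract from original:
$69 - $27.60 = $41.40

$41.40


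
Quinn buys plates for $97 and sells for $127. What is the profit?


Selling price = $127
Cost price = $97
Profit = selling price - cost price:
Profit = $127 - $97 = $30

$30


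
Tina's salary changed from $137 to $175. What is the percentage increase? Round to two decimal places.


Find the absolute change:
|175 - 137| = 38
Divide by original and multiply by 100:
38 / 137 x 100 = 27.7372...% ≈ 27.74%

27.74%


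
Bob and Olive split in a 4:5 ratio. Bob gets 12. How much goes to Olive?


Find the multiplier:
12 / 4 = 3
Apply to Olive's share:
5 x 3 = 15

15


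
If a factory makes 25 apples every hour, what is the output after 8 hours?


Production rate: 25 apples per hour
Time: 8 hours
Total: 25 x 8 = 200 apples

200 apples


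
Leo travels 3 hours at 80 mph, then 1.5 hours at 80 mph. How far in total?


Leg 1 distance:
80 x 3 = 240 miles
Leg 2 distance:
80 x 1.5 = 120 miles
Total distance:
240 + 120 = 360 miles

360 miles


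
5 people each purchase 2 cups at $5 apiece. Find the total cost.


Cost per person:
2 x $5 = $10
Group total:
5 x $10 = $50

$50


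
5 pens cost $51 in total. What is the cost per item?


Total cost: $51
Number of items: 5
Unit price: $51 / 5 = $10.20

$10.20


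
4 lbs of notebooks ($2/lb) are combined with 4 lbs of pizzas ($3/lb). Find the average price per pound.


Cost of notebooks:
4 x $2 = $8
Cost of pizzas:
4 x $3 = $12
Total cost: $8 + $12 = $20
Total weight: 8 lbs
Average: $20 / 8 = $2.50/lb

$2.50/lb


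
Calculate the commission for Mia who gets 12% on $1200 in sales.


Convert rate to decimal:
12% = 0.12
Multiply by sales:
$1200 x 0.12 = $144

$144


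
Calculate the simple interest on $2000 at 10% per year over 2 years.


Use the formula I = P x R x T / 100
P x R x T = 2000 x 10 x 2 = 40000
I = 40000 / 100 = $400

$400


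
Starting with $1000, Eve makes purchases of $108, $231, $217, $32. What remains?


Add up expenses:
$108 + $231 + $217 + $32 = $588
Subtract from budget:
$1000 - $588 = $412

$412


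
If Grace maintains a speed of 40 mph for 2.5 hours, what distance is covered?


Use the formula: distance = speed x time
Speed = 40 mph, Time = 2.5 hours
40 x 2.5 = 100 miles

100 miles


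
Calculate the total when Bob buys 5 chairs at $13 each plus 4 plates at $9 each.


Cost of chairs:
5 x $13 = $65
Cost of plates:
4 x $9 = $36
Add both:
$65 + $36 = $101

$101


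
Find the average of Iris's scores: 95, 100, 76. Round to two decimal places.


Add the scores:
95 + 100 + 76 = 271
Divide by the number of tests:
271 / 3 = 90.3333... ≈ 90.33

90.33


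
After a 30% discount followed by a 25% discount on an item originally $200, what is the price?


First discount:
30% of $200 = $60
Price after first discount:
$200 - $60 = $140
Second discount:
25% of $140 = $35
Final price:
$140 - $35 = $105

$105


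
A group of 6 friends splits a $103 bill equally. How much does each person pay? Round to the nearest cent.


Total bill: $103
Number of people: 6
Each pays: $103 / 6 = $17.1666... ≈ $17.17

$17.17


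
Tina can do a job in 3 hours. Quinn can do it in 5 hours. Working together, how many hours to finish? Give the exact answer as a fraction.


Tina's rate: 1/3 of the job per hour
Quinn's rate: 1/5 of the job per hour
Combined rate: 1/3 + 1/5 = 8/15 per hour
Time = 1 / (8/15) = 15/8 hours (≈ 1.88 hours)

15/8 hours


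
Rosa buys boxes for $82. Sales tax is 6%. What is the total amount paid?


Calculate the tax:
6% of $82 = $4.92
Add tax to price:
$82 + $4.92 = $86.92

$86.92


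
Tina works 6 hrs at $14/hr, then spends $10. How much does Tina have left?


Calculate earnings:
6 x $14 = $84
Subtract spending:
$84 - $10 = $74

$74


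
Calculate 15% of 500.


Convert percentage to decimal:
15% = 0.15
Multiply:
500 x 0.15 = 75

75


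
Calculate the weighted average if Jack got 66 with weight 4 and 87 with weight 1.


Weighted sum:
4 x 66 + 1 x 87 = 351
Total weight:
4 + 1 = 5
Weighted average:
351 / 5 = 70.2

70.2


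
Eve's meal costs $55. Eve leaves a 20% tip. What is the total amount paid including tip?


Calculate the tip:
20% of $55 = $11
Add tip to meal cost:
$55 + $11 = $66

$66


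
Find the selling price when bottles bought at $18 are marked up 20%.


Calculate the markup amount:
20% of $18 = $3.60
Add to cost:
$18 + $3.60 = $21.60

$21.60


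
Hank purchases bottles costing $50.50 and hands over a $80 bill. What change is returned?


Start with the amount paid:
$80
Subtract the price:
$80 - $50.50 = $29.50

$29.50


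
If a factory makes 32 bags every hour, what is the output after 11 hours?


Production rate: 32 bags per hour
Time: 11 hours
Total: 32 x 11 = 352 bags

352 bags


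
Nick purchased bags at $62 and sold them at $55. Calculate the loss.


Selling price = $55
Cost price = $62
Loss = cost price - selling price:
Loss = $62 - $55 = $7

$7


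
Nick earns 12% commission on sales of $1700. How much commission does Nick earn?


Convert rate to decimal:
12% = 0.12
Multiply by sales:
$1700 x 0.12 = $204

$204


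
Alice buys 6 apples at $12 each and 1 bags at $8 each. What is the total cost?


Cost of apples:
6 x $12 = $72
Cost of bags:
1 x $8 = $8
Add both:
$72 + $8 = $80

$80


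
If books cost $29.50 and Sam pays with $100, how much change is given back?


Start with the amount paid:
$100
Subtract the price:
$100 - $29.50 = $70.50

$70.50


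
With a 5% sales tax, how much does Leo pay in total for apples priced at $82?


Calculate the tax:
5% of $82 = $4.10
Add tax to price:
$82 + $4.10 = $86.10

$86.10


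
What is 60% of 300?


Convert percentage to decimal:
60% = 0.6
Multiply:
300 x 0.6 = 180

180


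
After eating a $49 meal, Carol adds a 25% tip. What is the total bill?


Calculate the tip:
25% of $49 = $12.25
Add tip to meal cost:
$49 + $12.25 = $61.25

$61.25


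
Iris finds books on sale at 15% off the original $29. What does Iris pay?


Calculate the discount amount:
15% of $29 = $4.35
Subtract from original:
$29 - $4.35 = $24.65

$24.65


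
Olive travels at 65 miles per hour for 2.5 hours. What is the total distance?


Use the formula: distance = speed x time
Speed = 65 mph, Time = 2.5 hours
65 x 2.5 = 162.5 miles

162.5 miles


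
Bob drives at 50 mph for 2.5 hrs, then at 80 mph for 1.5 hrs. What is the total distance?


Leg 1 distance:
50 x 2.5 = 125 miles
Leg 2 distance:
80 x 1.5 = 120 miles
Total distance:
125 + 120 = 245 miles

245 miles


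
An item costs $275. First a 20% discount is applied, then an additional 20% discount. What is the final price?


First discount:
20% of $275 = $55
Price after first discount:
$275 - $55 = $220
Second discount:
20% of $220 = $44
Final price:
$220 - $44 = $176

$176


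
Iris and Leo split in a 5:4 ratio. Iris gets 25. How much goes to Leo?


Find the multiplier:
25 / 5 = 5
Apply to Leo's share:
4 x 5 = 20

20


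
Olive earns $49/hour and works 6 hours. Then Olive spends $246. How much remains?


Calculate earnings:
6 x $49 = $294
Subtract spending:
$294 - $246 = $48

$48


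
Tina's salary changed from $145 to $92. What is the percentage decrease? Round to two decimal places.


Find the absolute change:
|92 - 145| = 53
Divide by original and multiply by 100:
53 / 145 x 100 = 36.5517...% ≈ 36.55%

36.55%


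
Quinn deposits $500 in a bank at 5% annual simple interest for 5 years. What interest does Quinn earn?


Use the formula I = P x R x T / 100
P x R x T = 500 x 5 x 5 = 12500
I = 12500 / 100 = $125

$125


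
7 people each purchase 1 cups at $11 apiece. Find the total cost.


Cost per person:
1 x $11 = $11
Group total:
7 x $11 = $77

$77


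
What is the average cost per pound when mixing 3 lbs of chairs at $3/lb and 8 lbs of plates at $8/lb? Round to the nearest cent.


Cost of chairs:
3 x $3 = $9
Cost of plates:
8 x $8 = $64
Total cost: $9 + $64 = $73
Total weight: 11 lbs
Average: $73 / 11 = $6.6363... ≈ $6.64/lb

$6.64/lb


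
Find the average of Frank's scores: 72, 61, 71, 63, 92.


Add the scores:
72 + 61 + 71 + 63 + 92 = 359
Divide by the number of tests:
359 / 5 = 71.8

71.8


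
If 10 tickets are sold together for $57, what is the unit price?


Total cost: $57
Number of items: 10
Unit price: $57 / 10 = $5.70

$5.70


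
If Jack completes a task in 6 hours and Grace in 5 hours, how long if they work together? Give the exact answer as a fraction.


Jack's rate: 1/6 of the job per hour
Grace's rate: 1/5 of the job per hour
Combined rate: 1/6 + 1/5 = 11/30 per hour
Time = 1 / (11/30) = 30/11 hours (≈ 2.73 hours)

30/11 hours


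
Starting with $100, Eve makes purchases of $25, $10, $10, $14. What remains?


Add up expenses:
$25 + $10 + $10 + $14 = $59
Subtract from budget:
$100 - $59 = $41

$41


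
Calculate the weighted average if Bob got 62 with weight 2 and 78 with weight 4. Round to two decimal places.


Weighted sum:
2 x 62 + 4 x 78 = 436
Total weight:
2 + 4 = 6
Weighted average:
436 / 6 = 72.6666... ≈ 72.67

72.67
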